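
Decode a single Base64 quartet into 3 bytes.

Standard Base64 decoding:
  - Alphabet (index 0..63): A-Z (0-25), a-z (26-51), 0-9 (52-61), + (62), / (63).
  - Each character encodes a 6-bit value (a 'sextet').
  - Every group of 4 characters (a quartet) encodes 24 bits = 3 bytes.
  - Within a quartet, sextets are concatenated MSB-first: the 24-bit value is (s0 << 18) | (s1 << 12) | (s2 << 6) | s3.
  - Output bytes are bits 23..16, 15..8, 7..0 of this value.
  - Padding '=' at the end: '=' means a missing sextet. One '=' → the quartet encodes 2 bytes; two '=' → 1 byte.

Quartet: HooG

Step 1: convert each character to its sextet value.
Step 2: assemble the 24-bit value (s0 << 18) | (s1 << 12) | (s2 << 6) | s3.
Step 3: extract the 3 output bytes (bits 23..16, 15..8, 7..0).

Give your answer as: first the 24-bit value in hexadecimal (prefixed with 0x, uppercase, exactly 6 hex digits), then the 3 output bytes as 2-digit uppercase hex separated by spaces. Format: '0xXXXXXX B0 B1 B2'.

Answer: 0x1E8A06 1E 8A 06

Derivation:
Sextets: H=7, o=40, o=40, G=6
24-bit: (7<<18) | (40<<12) | (40<<6) | 6
      = 0x1C0000 | 0x028000 | 0x000A00 | 0x000006
      = 0x1E8A06
Bytes: (v>>16)&0xFF=1E, (v>>8)&0xFF=8A, v&0xFF=06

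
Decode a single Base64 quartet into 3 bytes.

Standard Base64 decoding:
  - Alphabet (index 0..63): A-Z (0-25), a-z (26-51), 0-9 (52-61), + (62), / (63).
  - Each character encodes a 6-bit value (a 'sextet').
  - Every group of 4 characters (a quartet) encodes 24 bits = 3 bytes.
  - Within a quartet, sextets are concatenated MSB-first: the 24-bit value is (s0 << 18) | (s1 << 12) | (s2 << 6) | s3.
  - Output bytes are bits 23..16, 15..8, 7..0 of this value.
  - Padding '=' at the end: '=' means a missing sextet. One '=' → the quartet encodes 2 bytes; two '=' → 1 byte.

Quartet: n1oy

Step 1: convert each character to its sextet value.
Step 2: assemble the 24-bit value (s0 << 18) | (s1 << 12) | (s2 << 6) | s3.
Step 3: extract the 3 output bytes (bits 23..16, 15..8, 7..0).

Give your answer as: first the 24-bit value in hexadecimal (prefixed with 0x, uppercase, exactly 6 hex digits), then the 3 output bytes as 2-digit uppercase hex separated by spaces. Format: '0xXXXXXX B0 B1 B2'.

Answer: 0x9F5A32 9F 5A 32

Derivation:
Sextets: n=39, 1=53, o=40, y=50
24-bit: (39<<18) | (53<<12) | (40<<6) | 50
      = 0x9C0000 | 0x035000 | 0x000A00 | 0x000032
      = 0x9F5A32
Bytes: (v>>16)&0xFF=9F, (v>>8)&0xFF=5A, v&0xFF=32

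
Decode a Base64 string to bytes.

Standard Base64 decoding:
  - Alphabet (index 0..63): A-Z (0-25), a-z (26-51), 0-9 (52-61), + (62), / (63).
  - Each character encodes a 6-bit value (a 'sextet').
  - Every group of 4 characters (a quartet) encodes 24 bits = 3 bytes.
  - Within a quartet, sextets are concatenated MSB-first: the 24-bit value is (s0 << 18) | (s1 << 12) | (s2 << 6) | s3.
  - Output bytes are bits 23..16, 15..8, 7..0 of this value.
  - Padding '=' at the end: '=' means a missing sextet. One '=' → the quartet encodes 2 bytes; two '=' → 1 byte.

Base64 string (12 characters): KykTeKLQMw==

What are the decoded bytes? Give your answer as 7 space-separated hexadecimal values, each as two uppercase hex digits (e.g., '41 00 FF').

After char 0 ('K'=10): chars_in_quartet=1 acc=0xA bytes_emitted=0
After char 1 ('y'=50): chars_in_quartet=2 acc=0x2B2 bytes_emitted=0
After char 2 ('k'=36): chars_in_quartet=3 acc=0xACA4 bytes_emitted=0
After char 3 ('T'=19): chars_in_quartet=4 acc=0x2B2913 -> emit 2B 29 13, reset; bytes_emitted=3
After char 4 ('e'=30): chars_in_quartet=1 acc=0x1E bytes_emitted=3
After char 5 ('K'=10): chars_in_quartet=2 acc=0x78A bytes_emitted=3
After char 6 ('L'=11): chars_in_quartet=3 acc=0x1E28B bytes_emitted=3
After char 7 ('Q'=16): chars_in_quartet=4 acc=0x78A2D0 -> emit 78 A2 D0, reset; bytes_emitted=6
After char 8 ('M'=12): chars_in_quartet=1 acc=0xC bytes_emitted=6
After char 9 ('w'=48): chars_in_quartet=2 acc=0x330 bytes_emitted=6
Padding '==': partial quartet acc=0x330 -> emit 33; bytes_emitted=7

Answer: 2B 29 13 78 A2 D0 33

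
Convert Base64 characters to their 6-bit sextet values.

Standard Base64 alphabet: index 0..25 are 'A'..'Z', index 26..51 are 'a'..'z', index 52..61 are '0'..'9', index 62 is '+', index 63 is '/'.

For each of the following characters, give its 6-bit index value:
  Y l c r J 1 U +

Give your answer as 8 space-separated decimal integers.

Answer: 24 37 28 43 9 53 20 62

Derivation:
'Y': A..Z range, ord('Y') − ord('A') = 24
'l': a..z range, 26 + ord('l') − ord('a') = 37
'c': a..z range, 26 + ord('c') − ord('a') = 28
'r': a..z range, 26 + ord('r') − ord('a') = 43
'J': A..Z range, ord('J') − ord('A') = 9
'1': 0..9 range, 52 + ord('1') − ord('0') = 53
'U': A..Z range, ord('U') − ord('A') = 20
'+': index 62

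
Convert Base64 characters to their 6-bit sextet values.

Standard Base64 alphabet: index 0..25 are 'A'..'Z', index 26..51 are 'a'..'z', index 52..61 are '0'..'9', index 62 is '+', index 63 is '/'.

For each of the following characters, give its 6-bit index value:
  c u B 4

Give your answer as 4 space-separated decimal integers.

Answer: 28 46 1 56

Derivation:
'c': a..z range, 26 + ord('c') − ord('a') = 28
'u': a..z range, 26 + ord('u') − ord('a') = 46
'B': A..Z range, ord('B') − ord('A') = 1
'4': 0..9 range, 52 + ord('4') − ord('0') = 56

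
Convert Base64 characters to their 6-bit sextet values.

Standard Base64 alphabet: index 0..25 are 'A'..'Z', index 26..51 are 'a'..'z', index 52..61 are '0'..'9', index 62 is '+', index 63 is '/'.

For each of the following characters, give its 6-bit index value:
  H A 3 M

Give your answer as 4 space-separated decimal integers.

'H': A..Z range, ord('H') − ord('A') = 7
'A': A..Z range, ord('A') − ord('A') = 0
'3': 0..9 range, 52 + ord('3') − ord('0') = 55
'M': A..Z range, ord('M') − ord('A') = 12

Answer: 7 0 55 12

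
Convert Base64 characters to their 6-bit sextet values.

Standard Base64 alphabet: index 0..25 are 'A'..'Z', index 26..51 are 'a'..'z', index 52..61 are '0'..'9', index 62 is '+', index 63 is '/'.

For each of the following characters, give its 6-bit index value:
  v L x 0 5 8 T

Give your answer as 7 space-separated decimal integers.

'v': a..z range, 26 + ord('v') − ord('a') = 47
'L': A..Z range, ord('L') − ord('A') = 11
'x': a..z range, 26 + ord('x') − ord('a') = 49
'0': 0..9 range, 52 + ord('0') − ord('0') = 52
'5': 0..9 range, 52 + ord('5') − ord('0') = 57
'8': 0..9 range, 52 + ord('8') − ord('0') = 60
'T': A..Z range, ord('T') − ord('A') = 19

Answer: 47 11 49 52 57 60 19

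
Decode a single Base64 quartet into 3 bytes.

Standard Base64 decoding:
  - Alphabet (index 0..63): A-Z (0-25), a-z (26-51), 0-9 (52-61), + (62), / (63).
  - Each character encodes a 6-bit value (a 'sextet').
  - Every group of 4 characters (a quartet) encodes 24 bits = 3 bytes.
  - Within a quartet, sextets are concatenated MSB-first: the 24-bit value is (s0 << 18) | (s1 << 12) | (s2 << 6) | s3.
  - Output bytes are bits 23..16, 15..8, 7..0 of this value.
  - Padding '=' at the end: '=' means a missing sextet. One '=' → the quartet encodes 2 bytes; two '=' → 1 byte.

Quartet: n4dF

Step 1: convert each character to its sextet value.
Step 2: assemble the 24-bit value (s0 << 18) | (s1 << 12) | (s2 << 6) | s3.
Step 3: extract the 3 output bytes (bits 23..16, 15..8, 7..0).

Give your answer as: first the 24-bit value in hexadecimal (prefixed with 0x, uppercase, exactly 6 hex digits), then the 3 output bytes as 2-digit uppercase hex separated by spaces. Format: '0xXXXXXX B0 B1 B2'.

Answer: 0x9F8745 9F 87 45

Derivation:
Sextets: n=39, 4=56, d=29, F=5
24-bit: (39<<18) | (56<<12) | (29<<6) | 5
      = 0x9C0000 | 0x038000 | 0x000740 | 0x000005
      = 0x9F8745
Bytes: (v>>16)&0xFF=9F, (v>>8)&0xFF=87, v&0xFF=45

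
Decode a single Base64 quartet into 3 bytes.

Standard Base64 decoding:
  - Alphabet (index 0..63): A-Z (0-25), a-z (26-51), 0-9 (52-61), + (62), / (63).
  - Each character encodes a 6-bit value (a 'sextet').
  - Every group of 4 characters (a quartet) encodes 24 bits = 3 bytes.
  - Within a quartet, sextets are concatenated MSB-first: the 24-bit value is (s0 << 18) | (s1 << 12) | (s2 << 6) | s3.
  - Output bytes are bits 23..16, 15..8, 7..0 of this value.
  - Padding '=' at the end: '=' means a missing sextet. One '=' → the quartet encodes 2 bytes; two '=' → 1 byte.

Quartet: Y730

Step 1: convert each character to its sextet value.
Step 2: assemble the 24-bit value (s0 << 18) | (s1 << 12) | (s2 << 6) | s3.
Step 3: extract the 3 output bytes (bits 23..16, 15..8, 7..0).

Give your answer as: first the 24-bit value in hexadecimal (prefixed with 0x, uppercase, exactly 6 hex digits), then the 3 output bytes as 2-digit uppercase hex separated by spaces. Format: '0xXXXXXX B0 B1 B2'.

Sextets: Y=24, 7=59, 3=55, 0=52
24-bit: (24<<18) | (59<<12) | (55<<6) | 52
      = 0x600000 | 0x03B000 | 0x000DC0 | 0x000034
      = 0x63BDF4
Bytes: (v>>16)&0xFF=63, (v>>8)&0xFF=BD, v&0xFF=F4

Answer: 0x63BDF4 63 BD F4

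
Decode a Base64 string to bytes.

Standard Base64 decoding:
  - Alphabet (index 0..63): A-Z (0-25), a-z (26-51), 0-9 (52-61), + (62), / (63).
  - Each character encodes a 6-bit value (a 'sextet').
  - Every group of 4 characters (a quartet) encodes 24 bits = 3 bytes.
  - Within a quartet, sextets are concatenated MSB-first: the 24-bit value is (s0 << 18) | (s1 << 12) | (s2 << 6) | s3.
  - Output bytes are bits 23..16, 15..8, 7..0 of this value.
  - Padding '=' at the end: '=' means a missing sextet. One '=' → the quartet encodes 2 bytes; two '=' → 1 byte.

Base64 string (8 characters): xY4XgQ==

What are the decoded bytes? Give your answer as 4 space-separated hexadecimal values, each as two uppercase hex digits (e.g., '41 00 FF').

After char 0 ('x'=49): chars_in_quartet=1 acc=0x31 bytes_emitted=0
After char 1 ('Y'=24): chars_in_quartet=2 acc=0xC58 bytes_emitted=0
After char 2 ('4'=56): chars_in_quartet=3 acc=0x31638 bytes_emitted=0
After char 3 ('X'=23): chars_in_quartet=4 acc=0xC58E17 -> emit C5 8E 17, reset; bytes_emitted=3
After char 4 ('g'=32): chars_in_quartet=1 acc=0x20 bytes_emitted=3
After char 5 ('Q'=16): chars_in_quartet=2 acc=0x810 bytes_emitted=3
Padding '==': partial quartet acc=0x810 -> emit 81; bytes_emitted=4

Answer: C5 8E 17 81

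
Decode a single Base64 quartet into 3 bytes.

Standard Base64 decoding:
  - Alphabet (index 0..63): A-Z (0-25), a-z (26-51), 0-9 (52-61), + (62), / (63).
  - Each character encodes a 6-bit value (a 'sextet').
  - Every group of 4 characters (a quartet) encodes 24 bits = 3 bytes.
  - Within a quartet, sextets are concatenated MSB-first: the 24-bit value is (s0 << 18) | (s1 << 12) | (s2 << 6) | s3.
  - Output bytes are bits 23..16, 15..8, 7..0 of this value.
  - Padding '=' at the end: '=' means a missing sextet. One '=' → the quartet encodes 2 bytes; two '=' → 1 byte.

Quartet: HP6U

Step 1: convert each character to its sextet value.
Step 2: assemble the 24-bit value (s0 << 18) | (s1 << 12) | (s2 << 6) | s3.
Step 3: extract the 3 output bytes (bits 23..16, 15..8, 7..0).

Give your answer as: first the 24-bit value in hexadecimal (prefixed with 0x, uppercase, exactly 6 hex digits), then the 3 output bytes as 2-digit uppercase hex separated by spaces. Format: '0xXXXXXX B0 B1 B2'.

Answer: 0x1CFE94 1C FE 94

Derivation:
Sextets: H=7, P=15, 6=58, U=20
24-bit: (7<<18) | (15<<12) | (58<<6) | 20
      = 0x1C0000 | 0x00F000 | 0x000E80 | 0x000014
      = 0x1CFE94
Bytes: (v>>16)&0xFF=1C, (v>>8)&0xFF=FE, v&0xFF=94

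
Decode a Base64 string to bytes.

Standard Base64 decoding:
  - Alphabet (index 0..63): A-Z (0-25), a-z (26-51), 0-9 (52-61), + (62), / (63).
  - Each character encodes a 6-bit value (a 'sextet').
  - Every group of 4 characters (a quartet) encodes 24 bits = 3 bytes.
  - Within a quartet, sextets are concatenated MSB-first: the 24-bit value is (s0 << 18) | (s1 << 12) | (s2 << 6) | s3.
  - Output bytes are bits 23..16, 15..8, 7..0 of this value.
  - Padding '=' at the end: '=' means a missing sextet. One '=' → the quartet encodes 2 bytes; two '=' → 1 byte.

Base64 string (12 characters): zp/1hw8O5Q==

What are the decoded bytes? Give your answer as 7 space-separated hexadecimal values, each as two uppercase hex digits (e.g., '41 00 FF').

After char 0 ('z'=51): chars_in_quartet=1 acc=0x33 bytes_emitted=0
After char 1 ('p'=41): chars_in_quartet=2 acc=0xCE9 bytes_emitted=0
After char 2 ('/'=63): chars_in_quartet=3 acc=0x33A7F bytes_emitted=0
After char 3 ('1'=53): chars_in_quartet=4 acc=0xCE9FF5 -> emit CE 9F F5, reset; bytes_emitted=3
After char 4 ('h'=33): chars_in_quartet=1 acc=0x21 bytes_emitted=3
After char 5 ('w'=48): chars_in_quartet=2 acc=0x870 bytes_emitted=3
After char 6 ('8'=60): chars_in_quartet=3 acc=0x21C3C bytes_emitted=3
After char 7 ('O'=14): chars_in_quartet=4 acc=0x870F0E -> emit 87 0F 0E, reset; bytes_emitted=6
After char 8 ('5'=57): chars_in_quartet=1 acc=0x39 bytes_emitted=6
After char 9 ('Q'=16): chars_in_quartet=2 acc=0xE50 bytes_emitted=6
Padding '==': partial quartet acc=0xE50 -> emit E5; bytes_emitted=7

Answer: CE 9F F5 87 0F 0E E5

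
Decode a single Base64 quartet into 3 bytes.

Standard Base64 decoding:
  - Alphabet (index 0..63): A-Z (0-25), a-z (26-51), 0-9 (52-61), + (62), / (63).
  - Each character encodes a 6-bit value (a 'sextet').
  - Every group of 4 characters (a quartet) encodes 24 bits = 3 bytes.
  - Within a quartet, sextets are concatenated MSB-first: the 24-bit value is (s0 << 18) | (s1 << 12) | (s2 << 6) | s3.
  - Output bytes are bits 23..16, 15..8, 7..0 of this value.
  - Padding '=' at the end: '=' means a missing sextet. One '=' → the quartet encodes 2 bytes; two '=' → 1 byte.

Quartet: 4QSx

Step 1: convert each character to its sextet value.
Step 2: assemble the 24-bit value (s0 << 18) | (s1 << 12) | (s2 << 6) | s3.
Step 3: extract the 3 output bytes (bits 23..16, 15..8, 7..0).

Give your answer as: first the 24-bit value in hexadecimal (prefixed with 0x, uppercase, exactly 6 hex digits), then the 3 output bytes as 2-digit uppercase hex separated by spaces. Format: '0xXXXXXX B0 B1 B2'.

Answer: 0xE104B1 E1 04 B1

Derivation:
Sextets: 4=56, Q=16, S=18, x=49
24-bit: (56<<18) | (16<<12) | (18<<6) | 49
      = 0xE00000 | 0x010000 | 0x000480 | 0x000031
      = 0xE104B1
Bytes: (v>>16)&0xFF=E1, (v>>8)&0xFF=04, v&0xFF=B1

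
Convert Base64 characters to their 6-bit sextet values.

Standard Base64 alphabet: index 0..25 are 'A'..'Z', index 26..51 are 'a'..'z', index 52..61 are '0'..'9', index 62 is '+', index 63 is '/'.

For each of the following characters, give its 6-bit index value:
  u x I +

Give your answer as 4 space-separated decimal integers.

Answer: 46 49 8 62

Derivation:
'u': a..z range, 26 + ord('u') − ord('a') = 46
'x': a..z range, 26 + ord('x') − ord('a') = 49
'I': A..Z range, ord('I') − ord('A') = 8
'+': index 62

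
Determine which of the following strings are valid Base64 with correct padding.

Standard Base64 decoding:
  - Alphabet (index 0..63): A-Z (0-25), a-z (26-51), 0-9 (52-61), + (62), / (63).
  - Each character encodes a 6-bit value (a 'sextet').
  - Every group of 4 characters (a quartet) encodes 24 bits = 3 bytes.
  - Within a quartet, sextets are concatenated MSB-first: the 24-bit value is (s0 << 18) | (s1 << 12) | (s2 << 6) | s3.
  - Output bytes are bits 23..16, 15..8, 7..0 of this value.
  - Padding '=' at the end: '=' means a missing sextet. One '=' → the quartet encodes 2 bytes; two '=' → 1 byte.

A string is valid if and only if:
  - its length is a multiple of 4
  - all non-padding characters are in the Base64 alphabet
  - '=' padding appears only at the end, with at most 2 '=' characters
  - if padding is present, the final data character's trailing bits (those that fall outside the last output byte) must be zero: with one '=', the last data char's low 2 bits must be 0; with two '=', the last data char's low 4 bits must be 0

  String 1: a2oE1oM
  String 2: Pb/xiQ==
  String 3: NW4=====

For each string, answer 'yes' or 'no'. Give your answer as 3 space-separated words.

Answer: no yes no

Derivation:
String 1: 'a2oE1oM' → invalid (len=7 not mult of 4)
String 2: 'Pb/xiQ==' → valid
String 3: 'NW4=====' → invalid (5 pad chars (max 2))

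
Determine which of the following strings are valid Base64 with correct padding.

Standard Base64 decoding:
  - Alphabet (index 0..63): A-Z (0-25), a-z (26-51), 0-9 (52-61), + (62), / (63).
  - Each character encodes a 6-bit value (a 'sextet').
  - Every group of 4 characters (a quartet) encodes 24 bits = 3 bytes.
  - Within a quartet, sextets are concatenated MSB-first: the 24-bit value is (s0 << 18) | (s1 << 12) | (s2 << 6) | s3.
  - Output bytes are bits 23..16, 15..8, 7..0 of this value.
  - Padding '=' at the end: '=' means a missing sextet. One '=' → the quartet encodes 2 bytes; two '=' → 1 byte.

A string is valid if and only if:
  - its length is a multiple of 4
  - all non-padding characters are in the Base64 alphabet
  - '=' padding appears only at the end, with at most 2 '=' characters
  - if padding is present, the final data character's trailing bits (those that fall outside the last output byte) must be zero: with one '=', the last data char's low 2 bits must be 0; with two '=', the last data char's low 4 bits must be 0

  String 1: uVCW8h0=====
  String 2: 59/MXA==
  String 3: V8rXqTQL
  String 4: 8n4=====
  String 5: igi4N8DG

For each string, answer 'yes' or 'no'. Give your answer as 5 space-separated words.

String 1: 'uVCW8h0=====' → invalid (5 pad chars (max 2))
String 2: '59/MXA==' → valid
String 3: 'V8rXqTQL' → valid
String 4: '8n4=====' → invalid (5 pad chars (max 2))
String 5: 'igi4N8DG' → valid

Answer: no yes yes no yes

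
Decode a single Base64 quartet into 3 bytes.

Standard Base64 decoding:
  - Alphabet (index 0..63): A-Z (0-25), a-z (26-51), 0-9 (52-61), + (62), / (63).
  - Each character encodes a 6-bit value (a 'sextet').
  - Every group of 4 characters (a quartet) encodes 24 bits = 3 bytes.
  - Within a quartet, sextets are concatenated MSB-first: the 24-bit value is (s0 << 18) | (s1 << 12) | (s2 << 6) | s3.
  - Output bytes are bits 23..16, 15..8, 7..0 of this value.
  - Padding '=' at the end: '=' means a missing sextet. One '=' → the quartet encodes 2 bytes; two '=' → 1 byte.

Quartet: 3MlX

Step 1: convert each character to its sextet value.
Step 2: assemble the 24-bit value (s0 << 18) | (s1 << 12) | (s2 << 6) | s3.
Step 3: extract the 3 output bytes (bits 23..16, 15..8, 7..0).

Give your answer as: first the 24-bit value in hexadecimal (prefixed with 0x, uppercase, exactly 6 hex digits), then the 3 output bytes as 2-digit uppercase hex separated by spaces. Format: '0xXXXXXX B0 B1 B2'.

Answer: 0xDCC957 DC C9 57

Derivation:
Sextets: 3=55, M=12, l=37, X=23
24-bit: (55<<18) | (12<<12) | (37<<6) | 23
      = 0xDC0000 | 0x00C000 | 0x000940 | 0x000017
      = 0xDCC957
Bytes: (v>>16)&0xFF=DC, (v>>8)&0xFF=C9, v&0xFF=57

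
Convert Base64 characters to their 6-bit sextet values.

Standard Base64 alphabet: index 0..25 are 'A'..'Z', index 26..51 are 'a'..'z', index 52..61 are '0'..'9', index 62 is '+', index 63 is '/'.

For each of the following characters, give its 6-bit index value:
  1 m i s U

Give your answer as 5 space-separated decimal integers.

Answer: 53 38 34 44 20

Derivation:
'1': 0..9 range, 52 + ord('1') − ord('0') = 53
'm': a..z range, 26 + ord('m') − ord('a') = 38
'i': a..z range, 26 + ord('i') − ord('a') = 34
's': a..z range, 26 + ord('s') − ord('a') = 44
'U': A..Z range, ord('U') − ord('A') = 20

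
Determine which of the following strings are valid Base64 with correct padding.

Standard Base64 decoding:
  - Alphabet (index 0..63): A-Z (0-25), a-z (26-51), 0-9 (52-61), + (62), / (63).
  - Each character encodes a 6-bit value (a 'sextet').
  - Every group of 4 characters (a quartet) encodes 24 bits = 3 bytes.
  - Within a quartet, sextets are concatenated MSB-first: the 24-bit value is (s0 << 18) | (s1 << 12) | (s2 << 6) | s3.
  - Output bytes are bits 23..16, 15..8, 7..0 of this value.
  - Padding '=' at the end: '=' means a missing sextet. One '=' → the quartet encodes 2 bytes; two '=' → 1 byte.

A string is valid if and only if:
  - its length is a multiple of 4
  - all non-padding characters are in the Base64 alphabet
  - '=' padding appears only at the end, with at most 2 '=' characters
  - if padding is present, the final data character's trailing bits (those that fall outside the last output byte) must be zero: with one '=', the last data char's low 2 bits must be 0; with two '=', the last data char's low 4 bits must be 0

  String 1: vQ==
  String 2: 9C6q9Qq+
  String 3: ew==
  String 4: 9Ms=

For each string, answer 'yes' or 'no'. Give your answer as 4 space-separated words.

String 1: 'vQ==' → valid
String 2: '9C6q9Qq+' → valid
String 3: 'ew==' → valid
String 4: '9Ms=' → valid

Answer: yes yes yes yes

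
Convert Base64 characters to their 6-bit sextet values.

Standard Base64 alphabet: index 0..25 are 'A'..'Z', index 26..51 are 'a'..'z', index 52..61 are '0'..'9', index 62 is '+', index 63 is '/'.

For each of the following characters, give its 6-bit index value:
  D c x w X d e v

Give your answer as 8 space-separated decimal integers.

Answer: 3 28 49 48 23 29 30 47

Derivation:
'D': A..Z range, ord('D') − ord('A') = 3
'c': a..z range, 26 + ord('c') − ord('a') = 28
'x': a..z range, 26 + ord('x') − ord('a') = 49
'w': a..z range, 26 + ord('w') − ord('a') = 48
'X': A..Z range, ord('X') − ord('A') = 23
'd': a..z range, 26 + ord('d') − ord('a') = 29
'e': a..z range, 26 + ord('e') − ord('a') = 30
'v': a..z range, 26 + ord('v') − ord('a') = 47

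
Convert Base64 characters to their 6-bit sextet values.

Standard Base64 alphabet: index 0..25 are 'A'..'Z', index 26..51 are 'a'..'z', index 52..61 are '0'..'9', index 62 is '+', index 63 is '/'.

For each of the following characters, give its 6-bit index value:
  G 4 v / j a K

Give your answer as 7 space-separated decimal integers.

Answer: 6 56 47 63 35 26 10

Derivation:
'G': A..Z range, ord('G') − ord('A') = 6
'4': 0..9 range, 52 + ord('4') − ord('0') = 56
'v': a..z range, 26 + ord('v') − ord('a') = 47
'/': index 63
'j': a..z range, 26 + ord('j') − ord('a') = 35
'a': a..z range, 26 + ord('a') − ord('a') = 26
'K': A..Z range, ord('K') − ord('A') = 10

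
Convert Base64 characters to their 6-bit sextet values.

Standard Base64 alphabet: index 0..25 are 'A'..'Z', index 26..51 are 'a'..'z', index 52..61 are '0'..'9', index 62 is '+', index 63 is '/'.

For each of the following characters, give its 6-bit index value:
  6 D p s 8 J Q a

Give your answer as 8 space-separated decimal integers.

'6': 0..9 range, 52 + ord('6') − ord('0') = 58
'D': A..Z range, ord('D') − ord('A') = 3
'p': a..z range, 26 + ord('p') − ord('a') = 41
's': a..z range, 26 + ord('s') − ord('a') = 44
'8': 0..9 range, 52 + ord('8') − ord('0') = 60
'J': A..Z range, ord('J') − ord('A') = 9
'Q': A..Z range, ord('Q') − ord('A') = 16
'a': a..z range, 26 + ord('a') − ord('a') = 26

Answer: 58 3 41 44 60 9 16 26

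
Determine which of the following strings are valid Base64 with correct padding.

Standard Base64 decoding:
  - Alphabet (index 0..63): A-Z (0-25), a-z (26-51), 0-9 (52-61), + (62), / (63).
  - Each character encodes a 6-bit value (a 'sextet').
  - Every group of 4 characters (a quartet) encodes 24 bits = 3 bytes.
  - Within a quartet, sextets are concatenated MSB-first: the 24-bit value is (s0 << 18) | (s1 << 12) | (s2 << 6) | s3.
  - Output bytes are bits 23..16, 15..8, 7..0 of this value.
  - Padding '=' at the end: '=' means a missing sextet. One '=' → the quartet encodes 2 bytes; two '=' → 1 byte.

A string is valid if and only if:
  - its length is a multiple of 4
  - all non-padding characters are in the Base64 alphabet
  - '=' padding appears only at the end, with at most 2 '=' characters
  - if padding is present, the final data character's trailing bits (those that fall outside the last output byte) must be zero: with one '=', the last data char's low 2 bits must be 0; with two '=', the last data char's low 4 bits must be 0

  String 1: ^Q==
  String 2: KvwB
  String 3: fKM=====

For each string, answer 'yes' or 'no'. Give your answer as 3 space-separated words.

Answer: no yes no

Derivation:
String 1: '^Q==' → invalid (bad char(s): ['^'])
String 2: 'KvwB' → valid
String 3: 'fKM=====' → invalid (5 pad chars (max 2))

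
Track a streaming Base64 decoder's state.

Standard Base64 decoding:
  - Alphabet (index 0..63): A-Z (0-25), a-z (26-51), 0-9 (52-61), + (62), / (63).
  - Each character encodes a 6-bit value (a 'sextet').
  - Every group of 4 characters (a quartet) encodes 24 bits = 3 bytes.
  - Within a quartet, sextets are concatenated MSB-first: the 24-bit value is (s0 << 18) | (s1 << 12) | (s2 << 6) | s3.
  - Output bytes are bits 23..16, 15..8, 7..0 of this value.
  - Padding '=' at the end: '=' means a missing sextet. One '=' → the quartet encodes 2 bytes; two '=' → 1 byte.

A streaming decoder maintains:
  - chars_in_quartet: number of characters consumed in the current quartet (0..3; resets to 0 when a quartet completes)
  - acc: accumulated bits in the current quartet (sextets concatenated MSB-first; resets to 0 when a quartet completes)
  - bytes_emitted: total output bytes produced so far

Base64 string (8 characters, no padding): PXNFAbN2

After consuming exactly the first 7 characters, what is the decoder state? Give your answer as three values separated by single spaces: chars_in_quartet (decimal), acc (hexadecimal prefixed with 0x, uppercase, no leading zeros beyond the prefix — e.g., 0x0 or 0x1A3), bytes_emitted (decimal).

After char 0 ('P'=15): chars_in_quartet=1 acc=0xF bytes_emitted=0
After char 1 ('X'=23): chars_in_quartet=2 acc=0x3D7 bytes_emitted=0
After char 2 ('N'=13): chars_in_quartet=3 acc=0xF5CD bytes_emitted=0
After char 3 ('F'=5): chars_in_quartet=4 acc=0x3D7345 -> emit 3D 73 45, reset; bytes_emitted=3
After char 4 ('A'=0): chars_in_quartet=1 acc=0x0 bytes_emitted=3
After char 5 ('b'=27): chars_in_quartet=2 acc=0x1B bytes_emitted=3
After char 6 ('N'=13): chars_in_quartet=3 acc=0x6CD bytes_emitted=3

Answer: 3 0x6CD 3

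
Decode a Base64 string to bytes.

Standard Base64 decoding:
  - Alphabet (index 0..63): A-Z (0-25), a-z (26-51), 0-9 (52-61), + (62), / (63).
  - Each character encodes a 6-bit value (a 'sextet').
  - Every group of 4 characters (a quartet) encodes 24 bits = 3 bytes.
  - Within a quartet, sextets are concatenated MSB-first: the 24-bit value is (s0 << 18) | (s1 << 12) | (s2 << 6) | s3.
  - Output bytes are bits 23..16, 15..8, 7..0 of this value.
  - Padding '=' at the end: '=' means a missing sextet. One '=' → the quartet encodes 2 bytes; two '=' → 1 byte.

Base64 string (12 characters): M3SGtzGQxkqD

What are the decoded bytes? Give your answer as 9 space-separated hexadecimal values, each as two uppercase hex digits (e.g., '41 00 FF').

Answer: 33 74 86 B7 31 90 C6 4A 83

Derivation:
After char 0 ('M'=12): chars_in_quartet=1 acc=0xC bytes_emitted=0
After char 1 ('3'=55): chars_in_quartet=2 acc=0x337 bytes_emitted=0
After char 2 ('S'=18): chars_in_quartet=3 acc=0xCDD2 bytes_emitted=0
After char 3 ('G'=6): chars_in_quartet=4 acc=0x337486 -> emit 33 74 86, reset; bytes_emitted=3
After char 4 ('t'=45): chars_in_quartet=1 acc=0x2D bytes_emitted=3
After char 5 ('z'=51): chars_in_quartet=2 acc=0xB73 bytes_emitted=3
After char 6 ('G'=6): chars_in_quartet=3 acc=0x2DCC6 bytes_emitted=3
After char 7 ('Q'=16): chars_in_quartet=4 acc=0xB73190 -> emit B7 31 90, reset; bytes_emitted=6
After char 8 ('x'=49): chars_in_quartet=1 acc=0x31 bytes_emitted=6
After char 9 ('k'=36): chars_in_quartet=2 acc=0xC64 bytes_emitted=6
After char 10 ('q'=42): chars_in_quartet=3 acc=0x3192A bytes_emitted=6
After char 11 ('D'=3): chars_in_quartet=4 acc=0xC64A83 -> emit C6 4A 83, reset; bytes_emitted=9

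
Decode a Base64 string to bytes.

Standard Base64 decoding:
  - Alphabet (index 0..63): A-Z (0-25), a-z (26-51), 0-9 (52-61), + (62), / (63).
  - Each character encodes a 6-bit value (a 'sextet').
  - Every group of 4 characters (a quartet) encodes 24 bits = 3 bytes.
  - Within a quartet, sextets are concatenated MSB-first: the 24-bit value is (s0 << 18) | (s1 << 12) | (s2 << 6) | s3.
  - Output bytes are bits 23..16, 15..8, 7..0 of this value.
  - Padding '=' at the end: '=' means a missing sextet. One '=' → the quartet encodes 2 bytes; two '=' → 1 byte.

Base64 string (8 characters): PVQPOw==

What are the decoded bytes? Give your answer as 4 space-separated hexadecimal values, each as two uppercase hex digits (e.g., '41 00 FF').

After char 0 ('P'=15): chars_in_quartet=1 acc=0xF bytes_emitted=0
After char 1 ('V'=21): chars_in_quartet=2 acc=0x3D5 bytes_emitted=0
After char 2 ('Q'=16): chars_in_quartet=3 acc=0xF550 bytes_emitted=0
After char 3 ('P'=15): chars_in_quartet=4 acc=0x3D540F -> emit 3D 54 0F, reset; bytes_emitted=3
After char 4 ('O'=14): chars_in_quartet=1 acc=0xE bytes_emitted=3
After char 5 ('w'=48): chars_in_quartet=2 acc=0x3B0 bytes_emitted=3
Padding '==': partial quartet acc=0x3B0 -> emit 3B; bytes_emitted=4

Answer: 3D 54 0F 3B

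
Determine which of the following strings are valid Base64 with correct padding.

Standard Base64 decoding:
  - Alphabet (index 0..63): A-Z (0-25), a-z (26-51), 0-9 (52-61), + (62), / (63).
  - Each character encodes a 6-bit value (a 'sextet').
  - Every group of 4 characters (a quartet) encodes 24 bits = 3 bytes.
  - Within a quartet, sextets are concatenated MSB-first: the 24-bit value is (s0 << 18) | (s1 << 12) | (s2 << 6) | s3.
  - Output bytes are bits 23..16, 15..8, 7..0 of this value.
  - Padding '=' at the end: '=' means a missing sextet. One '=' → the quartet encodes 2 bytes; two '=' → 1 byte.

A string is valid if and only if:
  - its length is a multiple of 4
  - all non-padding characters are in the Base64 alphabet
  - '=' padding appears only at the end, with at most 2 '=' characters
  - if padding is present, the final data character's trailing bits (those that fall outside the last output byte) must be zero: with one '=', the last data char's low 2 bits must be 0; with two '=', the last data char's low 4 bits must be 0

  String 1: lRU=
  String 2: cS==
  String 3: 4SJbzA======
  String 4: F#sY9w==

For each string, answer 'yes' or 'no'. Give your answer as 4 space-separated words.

Answer: yes no no no

Derivation:
String 1: 'lRU=' → valid
String 2: 'cS==' → invalid (bad trailing bits)
String 3: '4SJbzA======' → invalid (6 pad chars (max 2))
String 4: 'F#sY9w==' → invalid (bad char(s): ['#'])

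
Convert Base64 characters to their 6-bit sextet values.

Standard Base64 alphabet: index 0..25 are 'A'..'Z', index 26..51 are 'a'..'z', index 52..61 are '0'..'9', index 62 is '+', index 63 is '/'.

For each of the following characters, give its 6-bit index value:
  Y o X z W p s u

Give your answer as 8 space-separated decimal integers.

Answer: 24 40 23 51 22 41 44 46

Derivation:
'Y': A..Z range, ord('Y') − ord('A') = 24
'o': a..z range, 26 + ord('o') − ord('a') = 40
'X': A..Z range, ord('X') − ord('A') = 23
'z': a..z range, 26 + ord('z') − ord('a') = 51
'W': A..Z range, ord('W') − ord('A') = 22
'p': a..z range, 26 + ord('p') − ord('a') = 41
's': a..z range, 26 + ord('s') − ord('a') = 44
'u': a..z range, 26 + ord('u') − ord('a') = 46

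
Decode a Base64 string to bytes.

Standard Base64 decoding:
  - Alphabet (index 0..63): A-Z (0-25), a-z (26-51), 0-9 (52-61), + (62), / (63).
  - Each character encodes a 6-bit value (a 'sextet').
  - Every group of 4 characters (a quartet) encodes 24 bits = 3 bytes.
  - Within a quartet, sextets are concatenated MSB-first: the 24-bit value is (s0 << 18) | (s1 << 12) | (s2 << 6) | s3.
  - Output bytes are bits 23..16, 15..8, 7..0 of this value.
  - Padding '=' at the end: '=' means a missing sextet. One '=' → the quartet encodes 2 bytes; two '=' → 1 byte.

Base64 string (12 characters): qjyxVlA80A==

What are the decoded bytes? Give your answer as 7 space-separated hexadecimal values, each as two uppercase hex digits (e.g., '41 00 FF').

Answer: AA 3C B1 56 50 3C D0

Derivation:
After char 0 ('q'=42): chars_in_quartet=1 acc=0x2A bytes_emitted=0
After char 1 ('j'=35): chars_in_quartet=2 acc=0xAA3 bytes_emitted=0
After char 2 ('y'=50): chars_in_quartet=3 acc=0x2A8F2 bytes_emitted=0
After char 3 ('x'=49): chars_in_quartet=4 acc=0xAA3CB1 -> emit AA 3C B1, reset; bytes_emitted=3
After char 4 ('V'=21): chars_in_quartet=1 acc=0x15 bytes_emitted=3
After char 5 ('l'=37): chars_in_quartet=2 acc=0x565 bytes_emitted=3
After char 6 ('A'=0): chars_in_quartet=3 acc=0x15940 bytes_emitted=3
After char 7 ('8'=60): chars_in_quartet=4 acc=0x56503C -> emit 56 50 3C, reset; bytes_emitted=6
After char 8 ('0'=52): chars_in_quartet=1 acc=0x34 bytes_emitted=6
After char 9 ('A'=0): chars_in_quartet=2 acc=0xD00 bytes_emitted=6
Padding '==': partial quartet acc=0xD00 -> emit D0; bytes_emitted=7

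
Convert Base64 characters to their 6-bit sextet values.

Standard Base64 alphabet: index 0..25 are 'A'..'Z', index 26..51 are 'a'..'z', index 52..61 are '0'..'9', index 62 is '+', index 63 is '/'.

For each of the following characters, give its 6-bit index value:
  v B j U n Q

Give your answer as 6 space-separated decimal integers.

Answer: 47 1 35 20 39 16

Derivation:
'v': a..z range, 26 + ord('v') − ord('a') = 47
'B': A..Z range, ord('B') − ord('A') = 1
'j': a..z range, 26 + ord('j') − ord('a') = 35
'U': A..Z range, ord('U') − ord('A') = 20
'n': a..z range, 26 + ord('n') − ord('a') = 39
'Q': A..Z range, ord('Q') − ord('A') = 16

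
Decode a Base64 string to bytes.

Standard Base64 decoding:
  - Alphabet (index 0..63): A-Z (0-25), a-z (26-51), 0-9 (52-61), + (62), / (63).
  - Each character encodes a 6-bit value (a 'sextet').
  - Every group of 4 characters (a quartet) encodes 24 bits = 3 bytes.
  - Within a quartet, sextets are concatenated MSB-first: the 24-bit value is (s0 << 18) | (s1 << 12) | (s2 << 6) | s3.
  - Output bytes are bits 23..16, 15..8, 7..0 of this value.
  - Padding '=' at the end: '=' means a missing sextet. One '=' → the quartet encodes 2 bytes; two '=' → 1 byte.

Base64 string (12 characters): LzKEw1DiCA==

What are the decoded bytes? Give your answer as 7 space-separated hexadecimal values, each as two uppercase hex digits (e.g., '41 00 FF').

After char 0 ('L'=11): chars_in_quartet=1 acc=0xB bytes_emitted=0
After char 1 ('z'=51): chars_in_quartet=2 acc=0x2F3 bytes_emitted=0
After char 2 ('K'=10): chars_in_quartet=3 acc=0xBCCA bytes_emitted=0
After char 3 ('E'=4): chars_in_quartet=4 acc=0x2F3284 -> emit 2F 32 84, reset; bytes_emitted=3
After char 4 ('w'=48): chars_in_quartet=1 acc=0x30 bytes_emitted=3
After char 5 ('1'=53): chars_in_quartet=2 acc=0xC35 bytes_emitted=3
After char 6 ('D'=3): chars_in_quartet=3 acc=0x30D43 bytes_emitted=3
After char 7 ('i'=34): chars_in_quartet=4 acc=0xC350E2 -> emit C3 50 E2, reset; bytes_emitted=6
After char 8 ('C'=2): chars_in_quartet=1 acc=0x2 bytes_emitted=6
After char 9 ('A'=0): chars_in_quartet=2 acc=0x80 bytes_emitted=6
Padding '==': partial quartet acc=0x80 -> emit 08; bytes_emitted=7

Answer: 2F 32 84 C3 50 E2 08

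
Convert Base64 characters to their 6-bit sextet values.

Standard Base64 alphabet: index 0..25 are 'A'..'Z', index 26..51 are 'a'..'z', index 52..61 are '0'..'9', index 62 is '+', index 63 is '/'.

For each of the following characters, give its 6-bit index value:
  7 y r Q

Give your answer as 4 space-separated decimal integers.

Answer: 59 50 43 16

Derivation:
'7': 0..9 range, 52 + ord('7') − ord('0') = 59
'y': a..z range, 26 + ord('y') − ord('a') = 50
'r': a..z range, 26 + ord('r') − ord('a') = 43
'Q': A..Z range, ord('Q') − ord('A') = 16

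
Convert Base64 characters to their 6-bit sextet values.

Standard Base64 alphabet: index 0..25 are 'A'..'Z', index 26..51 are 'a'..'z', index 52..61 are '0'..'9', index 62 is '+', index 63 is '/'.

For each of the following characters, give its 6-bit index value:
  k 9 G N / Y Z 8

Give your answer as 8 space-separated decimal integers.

'k': a..z range, 26 + ord('k') − ord('a') = 36
'9': 0..9 range, 52 + ord('9') − ord('0') = 61
'G': A..Z range, ord('G') − ord('A') = 6
'N': A..Z range, ord('N') − ord('A') = 13
'/': index 63
'Y': A..Z range, ord('Y') − ord('A') = 24
'Z': A..Z range, ord('Z') − ord('A') = 25
'8': 0..9 range, 52 + ord('8') − ord('0') = 60

Answer: 36 61 6 13 63 24 25 60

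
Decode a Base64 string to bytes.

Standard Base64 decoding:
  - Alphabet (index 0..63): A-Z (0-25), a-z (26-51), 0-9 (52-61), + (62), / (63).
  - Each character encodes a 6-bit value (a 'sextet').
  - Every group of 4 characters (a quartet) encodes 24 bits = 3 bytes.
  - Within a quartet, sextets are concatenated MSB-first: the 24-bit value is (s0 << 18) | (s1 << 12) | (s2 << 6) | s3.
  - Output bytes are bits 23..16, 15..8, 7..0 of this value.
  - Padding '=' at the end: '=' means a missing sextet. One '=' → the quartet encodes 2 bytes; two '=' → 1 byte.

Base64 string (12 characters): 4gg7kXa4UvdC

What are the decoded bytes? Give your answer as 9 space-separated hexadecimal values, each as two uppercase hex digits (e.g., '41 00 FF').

After char 0 ('4'=56): chars_in_quartet=1 acc=0x38 bytes_emitted=0
After char 1 ('g'=32): chars_in_quartet=2 acc=0xE20 bytes_emitted=0
After char 2 ('g'=32): chars_in_quartet=3 acc=0x38820 bytes_emitted=0
After char 3 ('7'=59): chars_in_quartet=4 acc=0xE2083B -> emit E2 08 3B, reset; bytes_emitted=3
After char 4 ('k'=36): chars_in_quartet=1 acc=0x24 bytes_emitted=3
After char 5 ('X'=23): chars_in_quartet=2 acc=0x917 bytes_emitted=3
After char 6 ('a'=26): chars_in_quartet=3 acc=0x245DA bytes_emitted=3
After char 7 ('4'=56): chars_in_quartet=4 acc=0x9176B8 -> emit 91 76 B8, reset; bytes_emitted=6
After char 8 ('U'=20): chars_in_quartet=1 acc=0x14 bytes_emitted=6
After char 9 ('v'=47): chars_in_quartet=2 acc=0x52F bytes_emitted=6
After char 10 ('d'=29): chars_in_quartet=3 acc=0x14BDD bytes_emitted=6
After char 11 ('C'=2): chars_in_quartet=4 acc=0x52F742 -> emit 52 F7 42, reset; bytes_emitted=9

Answer: E2 08 3B 91 76 B8 52 F7 42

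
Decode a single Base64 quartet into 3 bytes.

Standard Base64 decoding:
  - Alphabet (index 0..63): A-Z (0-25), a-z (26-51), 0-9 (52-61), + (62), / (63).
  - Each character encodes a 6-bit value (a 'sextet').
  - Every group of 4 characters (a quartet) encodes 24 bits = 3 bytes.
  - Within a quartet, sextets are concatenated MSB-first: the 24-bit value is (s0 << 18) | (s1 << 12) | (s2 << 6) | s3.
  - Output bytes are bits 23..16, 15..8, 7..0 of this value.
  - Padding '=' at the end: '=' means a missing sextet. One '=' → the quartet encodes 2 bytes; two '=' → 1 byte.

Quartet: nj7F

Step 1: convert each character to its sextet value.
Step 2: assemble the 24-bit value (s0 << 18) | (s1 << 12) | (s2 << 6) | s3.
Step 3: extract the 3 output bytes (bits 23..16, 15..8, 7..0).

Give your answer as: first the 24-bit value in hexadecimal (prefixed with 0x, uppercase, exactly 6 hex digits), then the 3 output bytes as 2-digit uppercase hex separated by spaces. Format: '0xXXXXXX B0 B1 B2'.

Answer: 0x9E3EC5 9E 3E C5

Derivation:
Sextets: n=39, j=35, 7=59, F=5
24-bit: (39<<18) | (35<<12) | (59<<6) | 5
      = 0x9C0000 | 0x023000 | 0x000EC0 | 0x000005
      = 0x9E3EC5
Bytes: (v>>16)&0xFF=9E, (v>>8)&0xFF=3E, v&0xFF=C5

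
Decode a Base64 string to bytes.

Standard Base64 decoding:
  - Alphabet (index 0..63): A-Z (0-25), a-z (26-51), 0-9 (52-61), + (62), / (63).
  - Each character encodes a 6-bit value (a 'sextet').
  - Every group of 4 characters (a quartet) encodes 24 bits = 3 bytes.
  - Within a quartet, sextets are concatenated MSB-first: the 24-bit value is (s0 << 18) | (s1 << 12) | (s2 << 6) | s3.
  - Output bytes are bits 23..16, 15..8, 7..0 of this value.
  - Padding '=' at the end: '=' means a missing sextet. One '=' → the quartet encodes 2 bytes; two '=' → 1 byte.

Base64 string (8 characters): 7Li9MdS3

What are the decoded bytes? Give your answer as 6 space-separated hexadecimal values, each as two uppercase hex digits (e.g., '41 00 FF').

After char 0 ('7'=59): chars_in_quartet=1 acc=0x3B bytes_emitted=0
After char 1 ('L'=11): chars_in_quartet=2 acc=0xECB bytes_emitted=0
After char 2 ('i'=34): chars_in_quartet=3 acc=0x3B2E2 bytes_emitted=0
After char 3 ('9'=61): chars_in_quartet=4 acc=0xECB8BD -> emit EC B8 BD, reset; bytes_emitted=3
After char 4 ('M'=12): chars_in_quartet=1 acc=0xC bytes_emitted=3
After char 5 ('d'=29): chars_in_quartet=2 acc=0x31D bytes_emitted=3
After char 6 ('S'=18): chars_in_quartet=3 acc=0xC752 bytes_emitted=3
After char 7 ('3'=55): chars_in_quartet=4 acc=0x31D4B7 -> emit 31 D4 B7, reset; bytes_emitted=6

Answer: EC B8 BD 31 D4 B7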